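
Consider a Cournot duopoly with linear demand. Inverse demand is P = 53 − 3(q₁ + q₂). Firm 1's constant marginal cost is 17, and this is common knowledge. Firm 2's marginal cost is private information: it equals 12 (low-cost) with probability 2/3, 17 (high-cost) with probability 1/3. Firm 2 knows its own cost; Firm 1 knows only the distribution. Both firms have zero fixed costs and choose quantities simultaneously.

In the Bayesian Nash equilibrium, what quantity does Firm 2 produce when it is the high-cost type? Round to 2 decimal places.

Type-c best response for Firm 2: q₂(c) = (53 − c)/6 − q₁/2.
Firm 1 maximizes expected profit; its first-order condition is 53 − 6q₁ − 3E[q₂] − 17 = 0.
Substituting E[q₂] and solving: E[c₂] = 13.6667, so q₁ = (53 − 2·17 + 13.6667)/9 = 3.62963.
q₂(high-cost) = (53 − 17 − 3·3.62963)/6 = 4.18519.

4.19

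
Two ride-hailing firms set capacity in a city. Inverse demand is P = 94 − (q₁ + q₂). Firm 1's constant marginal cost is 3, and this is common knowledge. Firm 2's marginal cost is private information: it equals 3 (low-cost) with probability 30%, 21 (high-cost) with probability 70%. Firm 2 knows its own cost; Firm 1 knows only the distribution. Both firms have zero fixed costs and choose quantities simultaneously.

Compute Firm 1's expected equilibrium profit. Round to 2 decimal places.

1192.55

Type-c best response for Firm 2: q₂(c) = (94 − c)/2 − q₁/2.
Firm 1 maximizes expected profit; its first-order condition is 94 − 2q₁ − E[q₂] − 3 = 0.
Substituting E[q₂] and solving: E[c₂] = 15.6, so q₁ = (94 − 2·3 + 15.6)/3 = 34.5333.
E[P] = 94 − (q₁ + E[q₂]) = 37.5333; Firm 1's expected profit = (E[P] − 3)·q₁ = (37.5333 − 3)·34.5333 = 1192.55.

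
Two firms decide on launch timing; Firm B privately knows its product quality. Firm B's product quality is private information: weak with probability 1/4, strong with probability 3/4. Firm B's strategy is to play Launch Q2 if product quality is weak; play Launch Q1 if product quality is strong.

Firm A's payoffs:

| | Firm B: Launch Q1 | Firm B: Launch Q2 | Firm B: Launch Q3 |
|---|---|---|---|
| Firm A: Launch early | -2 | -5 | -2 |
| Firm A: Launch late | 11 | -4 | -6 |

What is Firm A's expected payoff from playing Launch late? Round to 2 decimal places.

E[Launch late] = 1/4·(-4) + 3/4·11 = (-1) + 33/4 = 29/4

7.25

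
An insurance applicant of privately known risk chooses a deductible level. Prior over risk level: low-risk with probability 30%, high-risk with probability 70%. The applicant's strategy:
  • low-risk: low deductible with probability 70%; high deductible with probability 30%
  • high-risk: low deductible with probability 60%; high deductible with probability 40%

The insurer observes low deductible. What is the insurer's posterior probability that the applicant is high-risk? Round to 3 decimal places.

0.667

Apply Bayes' rule using the sender's strategy as the likelihood.
P(low deductible) = 0.3·0.7 + 0.7·0.6 = 0.63
P(high-risk | low deductible) = (0.7·0.6) / 0.63 = 0.42 / 0.63 = 0.666667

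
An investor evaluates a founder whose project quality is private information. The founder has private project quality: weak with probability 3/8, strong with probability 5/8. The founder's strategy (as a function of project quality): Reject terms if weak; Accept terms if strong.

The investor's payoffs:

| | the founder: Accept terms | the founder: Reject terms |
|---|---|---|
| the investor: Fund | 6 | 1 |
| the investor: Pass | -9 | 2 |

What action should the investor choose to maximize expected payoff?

Fund

E[Fund] = 3/8·(1) + 5/8·(6) = 33/8
E[Pass] = 3/8·(2) + 5/8·(-9) = -39/8
Best response: Fund (33/8 is the largest).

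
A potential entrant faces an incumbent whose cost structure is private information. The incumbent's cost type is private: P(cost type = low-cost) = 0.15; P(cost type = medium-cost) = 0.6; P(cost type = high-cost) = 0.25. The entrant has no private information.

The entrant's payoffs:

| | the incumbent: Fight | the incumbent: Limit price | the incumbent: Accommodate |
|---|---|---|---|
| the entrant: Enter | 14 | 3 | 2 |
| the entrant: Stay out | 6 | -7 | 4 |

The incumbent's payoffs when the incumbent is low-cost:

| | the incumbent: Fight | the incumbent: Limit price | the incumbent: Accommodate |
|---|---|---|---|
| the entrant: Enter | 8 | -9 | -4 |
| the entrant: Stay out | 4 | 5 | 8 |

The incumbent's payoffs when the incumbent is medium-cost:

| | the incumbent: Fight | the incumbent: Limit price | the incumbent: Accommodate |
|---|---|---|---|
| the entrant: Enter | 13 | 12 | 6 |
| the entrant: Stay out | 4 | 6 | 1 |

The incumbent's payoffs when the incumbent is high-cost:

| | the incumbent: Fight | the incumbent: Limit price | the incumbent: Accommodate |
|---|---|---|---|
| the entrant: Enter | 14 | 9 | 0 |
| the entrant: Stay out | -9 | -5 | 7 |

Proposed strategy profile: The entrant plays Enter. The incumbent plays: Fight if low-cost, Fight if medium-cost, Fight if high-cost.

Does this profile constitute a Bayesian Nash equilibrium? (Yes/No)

Yes

A profile is a BNE iff every type of every player is best-responding given beliefs about the other side.
The entrant plays Enter: E[Enter] = 0.15·(14) + 0.6·(14) + 0.25·(14) = 14; E[Stay out] = 6. Best-responding. ✓
The incumbent (cost type low-cost), facing Enter: Fight gives 8, Limit price gives -9, Accommodate gives -4. Proposed Fight is best. ✓
The incumbent (cost type medium-cost), facing Enter: Fight gives 13, Limit price gives 12, Accommodate gives 6. Proposed Fight is best. ✓
The incumbent (cost type high-cost), facing Enter: Fight gives 14, Limit price gives 9, Accommodate gives 0. Proposed Fight is best. ✓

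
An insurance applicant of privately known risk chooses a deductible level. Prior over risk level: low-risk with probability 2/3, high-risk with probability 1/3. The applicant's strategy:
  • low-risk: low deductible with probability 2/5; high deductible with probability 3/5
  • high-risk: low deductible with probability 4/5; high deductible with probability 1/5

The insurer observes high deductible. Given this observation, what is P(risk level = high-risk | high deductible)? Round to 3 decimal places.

P(high deductible) = (2/3)·(3/5) + (1/3)·(1/5) = 7/15
P(high-risk | high deductible) = ((1/3)·(1/5)) / (7/15) = (1/15) / (7/15) = 1/7

0.143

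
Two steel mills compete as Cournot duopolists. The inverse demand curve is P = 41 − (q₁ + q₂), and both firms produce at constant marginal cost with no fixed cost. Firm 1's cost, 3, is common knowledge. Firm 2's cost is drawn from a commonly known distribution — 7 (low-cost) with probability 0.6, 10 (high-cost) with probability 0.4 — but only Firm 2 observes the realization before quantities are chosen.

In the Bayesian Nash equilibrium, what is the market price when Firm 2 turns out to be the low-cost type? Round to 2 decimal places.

16.80

Firm 2 with cost c maximizes (41 − (q₁+q₂) − c)·q₂, giving q₂(c) = (41 − c − q₁)/2.
E[c₂] = 0.6·7 + 0.4·10 = 8.2
Firm 1's FOC against E[q₂] yields q₁ = (41 − 2·3 + E[c₂])/3 = (41 − 6 + 8.2)/3 = 14.4.
q₂(low-cost) = 9.8, so P = 41 − (14.4 + 9.8) = 16.8.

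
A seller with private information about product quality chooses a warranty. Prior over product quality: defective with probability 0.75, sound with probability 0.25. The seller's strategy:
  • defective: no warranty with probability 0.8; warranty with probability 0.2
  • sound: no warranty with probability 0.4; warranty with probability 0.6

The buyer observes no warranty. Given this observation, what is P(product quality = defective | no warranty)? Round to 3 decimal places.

0.857

Apply Bayes' rule using the sender's strategy as the likelihood.
P(no warranty) = 0.75·0.8 + 0.25·0.4 = 0.7
P(defective | no warranty) = (0.75·0.8) / 0.7 = 0.6 / 0.7 = 0.857143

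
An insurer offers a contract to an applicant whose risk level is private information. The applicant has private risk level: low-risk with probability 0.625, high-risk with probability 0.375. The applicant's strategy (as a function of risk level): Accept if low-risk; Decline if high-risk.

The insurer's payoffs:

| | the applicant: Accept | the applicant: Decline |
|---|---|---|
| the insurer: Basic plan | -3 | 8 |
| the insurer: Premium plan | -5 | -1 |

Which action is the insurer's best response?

Compute the insurer's expected payoff for each action, taking the expectation over the applicant's type.
E[Basic plan] = 0.625·(-3) + 0.375·(8) = 1.125
E[Premium plan] = 0.625·(-5) + 0.375·(-1) = -3.5
Best response: Basic plan (1.125 is the largest).

Basic plan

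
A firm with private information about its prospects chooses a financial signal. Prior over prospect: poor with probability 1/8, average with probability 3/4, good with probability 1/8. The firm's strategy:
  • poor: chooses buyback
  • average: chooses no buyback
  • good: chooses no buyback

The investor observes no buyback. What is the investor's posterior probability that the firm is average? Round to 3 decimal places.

0.857

P(no buyback) = (1/8)·0 + (3/4)·1 + (1/8)·1 = 7/8
P(average | no buyback) = ((3/4)·1) / (7/8) = (3/4) / (7/8) = 6/7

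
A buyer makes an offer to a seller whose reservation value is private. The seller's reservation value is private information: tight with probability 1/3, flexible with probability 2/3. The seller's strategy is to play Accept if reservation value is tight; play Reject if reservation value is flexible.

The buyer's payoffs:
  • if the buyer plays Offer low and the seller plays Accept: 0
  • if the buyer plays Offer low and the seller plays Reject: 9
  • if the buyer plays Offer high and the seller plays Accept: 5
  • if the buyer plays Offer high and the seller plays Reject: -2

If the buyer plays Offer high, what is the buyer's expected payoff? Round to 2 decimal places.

Take the expectation over the seller's reservation value, weighting each type's action by its prior probability.
E[Offer high] = 1/3·5 + 2/3·(-2) = 5/3 + (-4/3) = 1/3

0.33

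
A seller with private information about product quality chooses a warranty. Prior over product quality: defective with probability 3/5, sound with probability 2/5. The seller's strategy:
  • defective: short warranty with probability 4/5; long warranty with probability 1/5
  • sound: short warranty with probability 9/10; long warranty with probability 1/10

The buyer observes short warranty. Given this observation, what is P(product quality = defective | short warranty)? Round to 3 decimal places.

0.571

Apply Bayes' rule using the sender's strategy as the likelihood.
P(short warranty) = (3/5)·(4/5) + (2/5)·(9/10) = 21/25
P(defective | short warranty) = ((3/5)·(4/5)) / (21/25) = (12/25) / (21/25) = 4/7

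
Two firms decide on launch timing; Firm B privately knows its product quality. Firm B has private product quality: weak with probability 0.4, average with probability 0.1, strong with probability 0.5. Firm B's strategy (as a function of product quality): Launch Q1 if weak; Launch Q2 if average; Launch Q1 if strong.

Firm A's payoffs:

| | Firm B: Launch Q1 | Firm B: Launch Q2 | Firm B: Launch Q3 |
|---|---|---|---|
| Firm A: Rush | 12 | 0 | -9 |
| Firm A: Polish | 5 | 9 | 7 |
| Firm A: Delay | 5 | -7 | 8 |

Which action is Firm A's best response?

Rush

E[Rush] = 0.4·(12) + 0.1·(0) + 0.5·(12) = 10.8
E[Polish] = 0.4·(5) + 0.1·(9) + 0.5·(5) = 5.4
E[Delay] = 0.4·(5) + 0.1·(-7) + 0.5·(5) = 3.8
Best response: Rush (10.8 is the largest).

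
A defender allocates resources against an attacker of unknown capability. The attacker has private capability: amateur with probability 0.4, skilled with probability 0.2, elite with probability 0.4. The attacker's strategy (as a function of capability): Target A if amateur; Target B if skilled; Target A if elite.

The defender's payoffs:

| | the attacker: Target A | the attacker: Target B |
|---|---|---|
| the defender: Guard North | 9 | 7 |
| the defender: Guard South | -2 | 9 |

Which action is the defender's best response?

E[Guard North] = 0.4·(9) + 0.2·(7) + 0.4·(9) = 8.6
E[Guard South] = 0.4·(-2) + 0.2·(9) + 0.4·(-2) = 0.2
Best response: Guard North (8.6 is the largest).

Guard North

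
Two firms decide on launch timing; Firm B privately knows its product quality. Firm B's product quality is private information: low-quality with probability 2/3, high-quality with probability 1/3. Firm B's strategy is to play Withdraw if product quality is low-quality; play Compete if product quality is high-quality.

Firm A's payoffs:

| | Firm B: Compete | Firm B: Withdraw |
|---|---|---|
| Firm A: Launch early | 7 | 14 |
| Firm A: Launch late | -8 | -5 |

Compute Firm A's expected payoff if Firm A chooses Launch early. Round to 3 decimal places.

11.667

E[Launch early] = 2/3·14 + 1/3·7 = 28/3 + 7/3 = 35/3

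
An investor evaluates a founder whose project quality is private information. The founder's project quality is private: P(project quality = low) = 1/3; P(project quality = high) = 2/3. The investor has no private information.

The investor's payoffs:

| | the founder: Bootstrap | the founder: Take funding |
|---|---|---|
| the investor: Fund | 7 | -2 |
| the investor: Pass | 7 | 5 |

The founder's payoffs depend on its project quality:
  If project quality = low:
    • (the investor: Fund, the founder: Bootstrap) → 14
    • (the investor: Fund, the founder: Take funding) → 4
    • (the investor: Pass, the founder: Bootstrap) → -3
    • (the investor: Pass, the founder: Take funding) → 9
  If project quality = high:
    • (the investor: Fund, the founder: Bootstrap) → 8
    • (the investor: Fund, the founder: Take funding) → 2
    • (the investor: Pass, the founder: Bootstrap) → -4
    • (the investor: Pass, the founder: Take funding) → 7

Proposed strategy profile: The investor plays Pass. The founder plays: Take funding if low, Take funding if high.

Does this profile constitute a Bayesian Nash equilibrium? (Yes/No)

Yes

The investor plays Pass: E[Pass] = 1/3·(5) + 2/3·(5) = 5; E[Fund] = -2. Best-responding. ✓
The founder (project quality low), facing Pass: Bootstrap gives -3, Take funding gives 9. Proposed Take funding is best. ✓
The founder (project quality high), facing Pass: Bootstrap gives -4, Take funding gives 7. Proposed Take funding is best. ✓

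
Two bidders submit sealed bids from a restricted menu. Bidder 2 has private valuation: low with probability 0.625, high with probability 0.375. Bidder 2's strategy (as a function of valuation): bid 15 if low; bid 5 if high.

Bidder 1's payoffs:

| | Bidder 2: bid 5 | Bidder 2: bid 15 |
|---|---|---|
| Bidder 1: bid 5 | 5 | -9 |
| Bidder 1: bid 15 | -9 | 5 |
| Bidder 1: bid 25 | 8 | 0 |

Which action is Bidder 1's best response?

E[bid 5] = 0.625·(-9) + 0.375·(5) = -3.75
E[bid 15] = 0.625·(5) + 0.375·(-9) = -0.25
E[bid 25] = 0.625·(0) + 0.375·(8) = 3
Best response: bid 25 (3 is the largest).

bid 25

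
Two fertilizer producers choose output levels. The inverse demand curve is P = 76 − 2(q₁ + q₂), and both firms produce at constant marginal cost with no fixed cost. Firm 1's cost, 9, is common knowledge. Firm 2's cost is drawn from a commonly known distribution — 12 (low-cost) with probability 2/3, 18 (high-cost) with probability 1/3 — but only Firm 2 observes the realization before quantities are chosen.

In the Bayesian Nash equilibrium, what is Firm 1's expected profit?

288

Type-c best response for Firm 2: q₂(c) = (76 − c)/4 − q₁/2.
Firm 1 maximizes expected profit; its first-order condition is 76 − 4q₁ − 2E[q₂] − 9 = 0.
Substituting E[q₂] and solving: E[c₂] = 14, so q₁ = (76 − 2·9 + 14)/6 = 12.
E[P] = 76 − 2·(q₁ + E[q₂]) = 33; Firm 1's expected profit = (E[P] − 9)·q₁ = (33 − 9)·12 = 288.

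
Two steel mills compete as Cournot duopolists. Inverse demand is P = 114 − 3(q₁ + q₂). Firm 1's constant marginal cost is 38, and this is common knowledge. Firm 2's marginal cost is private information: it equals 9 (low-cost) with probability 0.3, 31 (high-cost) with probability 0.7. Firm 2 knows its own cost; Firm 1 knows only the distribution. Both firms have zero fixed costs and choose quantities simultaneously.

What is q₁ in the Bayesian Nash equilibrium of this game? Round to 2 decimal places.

Type-c best response for Firm 2: q₂(c) = (114 − c)/6 − q₁/2.
Firm 1 maximizes expected profit; its first-order condition is 114 − 6q₁ − 3E[q₂] − 38 = 0.
Substituting E[q₂] and solving: E[c₂] = 24.4, so q₁ = (114 − 2·38 + 24.4)/9 = 6.93333.

6.93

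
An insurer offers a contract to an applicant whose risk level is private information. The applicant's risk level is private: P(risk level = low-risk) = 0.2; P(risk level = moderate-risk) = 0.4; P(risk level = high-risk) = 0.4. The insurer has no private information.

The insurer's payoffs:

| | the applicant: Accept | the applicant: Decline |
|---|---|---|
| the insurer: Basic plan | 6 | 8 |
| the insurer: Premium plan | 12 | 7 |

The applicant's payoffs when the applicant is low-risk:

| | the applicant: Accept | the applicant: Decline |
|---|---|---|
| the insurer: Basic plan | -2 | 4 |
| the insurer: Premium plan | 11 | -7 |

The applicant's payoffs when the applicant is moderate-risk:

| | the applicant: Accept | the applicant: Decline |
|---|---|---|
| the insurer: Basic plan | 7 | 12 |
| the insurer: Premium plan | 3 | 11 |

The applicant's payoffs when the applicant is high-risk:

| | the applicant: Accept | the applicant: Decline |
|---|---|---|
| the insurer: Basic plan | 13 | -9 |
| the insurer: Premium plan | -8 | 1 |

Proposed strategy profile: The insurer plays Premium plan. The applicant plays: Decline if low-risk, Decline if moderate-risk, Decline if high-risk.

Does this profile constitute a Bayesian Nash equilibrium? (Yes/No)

A profile is a BNE iff every type of every player is best-responding given beliefs about the other side.
The insurer plays Premium plan: E[Premium plan] = 0.2·(7) + 0.4·(7) + 0.4·(7) = 7; E[Basic plan] = 8. Not best-responding. ✗
The applicant (risk level low-risk), facing Premium plan: Accept gives 11, Decline gives -7. Proposed Decline is not best — profitable deviation exists. ✗
The applicant (risk level moderate-risk), facing Premium plan: Accept gives 3, Decline gives 11. Proposed Decline is best. ✓
The applicant (risk level high-risk), facing Premium plan: Accept gives -8, Decline gives 1. Proposed Decline is best. ✓

No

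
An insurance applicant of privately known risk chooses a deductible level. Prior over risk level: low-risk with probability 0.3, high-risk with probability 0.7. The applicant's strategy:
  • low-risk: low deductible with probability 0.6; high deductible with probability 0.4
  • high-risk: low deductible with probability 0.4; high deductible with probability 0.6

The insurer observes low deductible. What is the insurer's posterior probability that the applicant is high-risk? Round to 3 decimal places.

0.609

P(low deductible) = 0.3·0.6 + 0.7·0.4 = 0.46
P(high-risk | low deductible) = (0.7·0.4) / 0.46 = 0.28 / 0.46 = 0.608696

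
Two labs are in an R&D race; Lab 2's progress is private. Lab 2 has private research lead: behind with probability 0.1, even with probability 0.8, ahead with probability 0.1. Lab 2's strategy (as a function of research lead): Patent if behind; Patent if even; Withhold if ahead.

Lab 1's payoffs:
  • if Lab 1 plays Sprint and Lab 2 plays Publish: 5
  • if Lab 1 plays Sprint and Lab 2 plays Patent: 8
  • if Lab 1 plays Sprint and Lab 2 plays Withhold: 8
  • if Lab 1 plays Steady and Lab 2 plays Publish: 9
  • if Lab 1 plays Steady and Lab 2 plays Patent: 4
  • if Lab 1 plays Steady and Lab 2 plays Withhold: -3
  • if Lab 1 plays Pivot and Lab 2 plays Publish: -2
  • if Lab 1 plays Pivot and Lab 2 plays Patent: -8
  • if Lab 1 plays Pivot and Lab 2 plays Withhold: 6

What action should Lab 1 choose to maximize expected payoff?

Sprint

Compute Lab 1's expected payoff for each action, taking the expectation over Lab 2's type.
E[Sprint] = 0.1·(8) + 0.8·(8) + 0.1·(8) = 8
E[Steady] = 0.1·(4) + 0.8·(4) + 0.1·(-3) = 3.3
E[Pivot] = 0.1·(-8) + 0.8·(-8) + 0.1·(6) = -6.6
Best response: Sprint (8 is the largest).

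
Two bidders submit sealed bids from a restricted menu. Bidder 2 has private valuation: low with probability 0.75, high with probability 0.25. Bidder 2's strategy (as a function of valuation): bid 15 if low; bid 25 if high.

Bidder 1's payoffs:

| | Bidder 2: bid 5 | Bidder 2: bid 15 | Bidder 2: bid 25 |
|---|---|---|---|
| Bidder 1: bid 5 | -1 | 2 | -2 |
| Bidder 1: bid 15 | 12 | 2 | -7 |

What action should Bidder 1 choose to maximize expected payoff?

bid 5

E[bid 5] = 0.75·(2) + 0.25·(-2) = 1
E[bid 15] = 0.75·(2) + 0.25·(-7) = -0.25
Best response: bid 5 (1 is the largest).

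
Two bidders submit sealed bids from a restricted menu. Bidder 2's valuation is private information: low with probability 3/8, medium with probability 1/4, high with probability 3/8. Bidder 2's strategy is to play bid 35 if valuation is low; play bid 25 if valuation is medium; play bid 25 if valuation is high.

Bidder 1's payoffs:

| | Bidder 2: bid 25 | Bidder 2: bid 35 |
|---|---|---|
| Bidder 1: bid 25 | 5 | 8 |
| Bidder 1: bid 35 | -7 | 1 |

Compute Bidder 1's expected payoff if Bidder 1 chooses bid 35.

E[bid 35] = 3/8·1 + 1/4·(-7) + 3/8·(-7) = 3/8 + (-7/4) + (-21/8) = -4

-4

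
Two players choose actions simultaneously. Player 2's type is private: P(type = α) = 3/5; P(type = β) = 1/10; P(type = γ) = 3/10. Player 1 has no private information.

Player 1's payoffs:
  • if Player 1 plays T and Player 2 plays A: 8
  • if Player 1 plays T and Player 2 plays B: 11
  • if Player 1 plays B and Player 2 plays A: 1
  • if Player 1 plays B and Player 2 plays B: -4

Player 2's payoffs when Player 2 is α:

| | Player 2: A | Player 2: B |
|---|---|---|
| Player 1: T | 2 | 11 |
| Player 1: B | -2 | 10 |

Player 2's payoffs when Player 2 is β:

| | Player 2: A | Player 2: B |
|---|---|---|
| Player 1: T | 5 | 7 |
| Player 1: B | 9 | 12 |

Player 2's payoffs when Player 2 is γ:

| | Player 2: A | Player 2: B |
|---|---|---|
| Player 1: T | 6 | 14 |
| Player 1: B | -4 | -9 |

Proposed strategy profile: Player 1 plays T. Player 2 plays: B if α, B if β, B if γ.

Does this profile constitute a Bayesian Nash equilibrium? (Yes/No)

Yes

Player 1 plays T: E[T] = 3/5·(11) + 1/10·(11) + 3/10·(11) = 11; E[B] = -4. Best-responding. ✓
Player 2 (type α), facing T: A gives 2, B gives 11. Proposed B is best. ✓
Player 2 (type β), facing T: A gives 5, B gives 7. Proposed B is best. ✓
Player 2 (type γ), facing T: A gives 6, B gives 14. Proposed B is best. ✓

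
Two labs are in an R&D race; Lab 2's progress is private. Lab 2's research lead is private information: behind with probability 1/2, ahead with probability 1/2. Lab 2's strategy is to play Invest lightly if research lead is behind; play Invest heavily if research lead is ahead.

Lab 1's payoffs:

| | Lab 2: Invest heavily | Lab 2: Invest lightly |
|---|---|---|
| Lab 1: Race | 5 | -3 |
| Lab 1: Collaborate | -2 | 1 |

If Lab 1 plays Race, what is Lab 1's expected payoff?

E[Race] = 1/2·(-3) + 1/2·5 = (-3/2) + 5/2 = 1

1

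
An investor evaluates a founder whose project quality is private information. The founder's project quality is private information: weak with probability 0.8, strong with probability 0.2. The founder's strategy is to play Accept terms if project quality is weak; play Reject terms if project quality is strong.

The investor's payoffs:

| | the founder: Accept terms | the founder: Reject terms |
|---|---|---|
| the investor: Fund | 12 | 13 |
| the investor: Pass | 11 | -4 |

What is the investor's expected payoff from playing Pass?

8

Take the expectation over the founder's project quality, weighting each type's action by its prior probability.
E[Pass] = 0.8·11 + 0.2·(-4) = 8.8 + (-0.8) = 8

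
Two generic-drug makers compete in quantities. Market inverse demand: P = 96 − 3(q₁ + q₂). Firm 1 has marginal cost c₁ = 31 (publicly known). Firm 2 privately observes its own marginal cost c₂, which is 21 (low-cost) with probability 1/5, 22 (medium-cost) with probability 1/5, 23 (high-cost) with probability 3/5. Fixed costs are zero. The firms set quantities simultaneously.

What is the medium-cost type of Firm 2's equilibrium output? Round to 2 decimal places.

Firm 2 with cost c maximizes (96 − 3(q₁+q₂) − c)·q₂, giving q₂(c) = (96 − c − 3q₁)/6.
E[c₂] = 1/5·21 + 1/5·22 + 3/5·23 = 22.4
Firm 1's FOC against E[q₂] yields q₁ = (96 − 2·31 + E[c₂])/9 = (96 − 62 + 22.4)/9 = 6.26667.
q₂(medium-cost) = (96 − 22 − 3·6.26667)/6 = 9.2.

9.20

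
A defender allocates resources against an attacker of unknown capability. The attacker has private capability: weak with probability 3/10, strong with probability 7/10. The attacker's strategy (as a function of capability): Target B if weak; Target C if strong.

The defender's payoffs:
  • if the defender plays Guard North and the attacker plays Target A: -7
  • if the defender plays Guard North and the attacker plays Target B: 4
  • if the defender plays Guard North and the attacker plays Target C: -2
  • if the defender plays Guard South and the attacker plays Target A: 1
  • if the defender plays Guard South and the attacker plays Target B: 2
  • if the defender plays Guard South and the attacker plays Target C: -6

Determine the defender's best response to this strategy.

Guard North

E[Guard North] = 3/10·(4) + 7/10·(-2) = -1/5
E[Guard South] = 3/10·(2) + 7/10·(-6) = -18/5
Best response: Guard North (-1/5 is the largest).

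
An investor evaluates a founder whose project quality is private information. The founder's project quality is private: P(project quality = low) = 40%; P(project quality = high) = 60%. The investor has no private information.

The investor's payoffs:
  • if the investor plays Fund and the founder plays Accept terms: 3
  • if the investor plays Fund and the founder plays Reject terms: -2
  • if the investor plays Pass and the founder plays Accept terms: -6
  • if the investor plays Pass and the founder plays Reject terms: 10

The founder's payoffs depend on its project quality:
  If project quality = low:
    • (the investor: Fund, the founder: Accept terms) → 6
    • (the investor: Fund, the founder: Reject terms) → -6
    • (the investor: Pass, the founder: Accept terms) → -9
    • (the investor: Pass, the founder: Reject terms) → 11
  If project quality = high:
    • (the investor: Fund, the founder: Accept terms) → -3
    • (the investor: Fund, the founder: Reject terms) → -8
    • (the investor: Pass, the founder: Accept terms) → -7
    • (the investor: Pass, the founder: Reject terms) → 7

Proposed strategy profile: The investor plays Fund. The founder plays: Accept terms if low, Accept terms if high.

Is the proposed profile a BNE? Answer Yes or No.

The investor plays Fund: E[Fund] = 0.4·(3) + 0.6·(3) = 3; E[Pass] = -6. Best-responding. ✓
The founder (project quality low), facing Fund: Accept terms gives 6, Reject terms gives -6. Proposed Accept terms is best. ✓
The founder (project quality high), facing Fund: Accept terms gives -3, Reject terms gives -8. Proposed Accept terms is best. ✓

Yes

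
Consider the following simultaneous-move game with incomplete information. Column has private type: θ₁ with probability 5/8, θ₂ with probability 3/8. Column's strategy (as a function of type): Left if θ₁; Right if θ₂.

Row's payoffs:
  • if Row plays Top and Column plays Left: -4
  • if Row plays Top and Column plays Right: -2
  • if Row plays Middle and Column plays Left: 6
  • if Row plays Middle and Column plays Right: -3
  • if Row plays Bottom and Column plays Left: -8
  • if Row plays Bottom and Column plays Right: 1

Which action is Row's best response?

Middle

Compute Row's expected payoff for each action, taking the expectation over Column's type.
E[Top] = 5/8·(-4) + 3/8·(-2) = -13/4
E[Middle] = 5/8·(6) + 3/8·(-3) = 21/8
E[Bottom] = 5/8·(-8) + 3/8·(1) = -37/8
Best response: Middle (21/8 is the largest).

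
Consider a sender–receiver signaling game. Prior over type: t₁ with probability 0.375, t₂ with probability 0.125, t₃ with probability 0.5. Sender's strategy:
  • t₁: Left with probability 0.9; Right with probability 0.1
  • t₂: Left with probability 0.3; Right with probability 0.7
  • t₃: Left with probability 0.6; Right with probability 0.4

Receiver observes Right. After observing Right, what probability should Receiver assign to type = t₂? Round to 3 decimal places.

P(Right) = 0.375·0.1 + 0.125·0.7 + 0.5·0.4 = 0.325
P(t₂ | Right) = (0.125·0.7) / 0.325 = 0.0875 / 0.325 = 0.269231

0.269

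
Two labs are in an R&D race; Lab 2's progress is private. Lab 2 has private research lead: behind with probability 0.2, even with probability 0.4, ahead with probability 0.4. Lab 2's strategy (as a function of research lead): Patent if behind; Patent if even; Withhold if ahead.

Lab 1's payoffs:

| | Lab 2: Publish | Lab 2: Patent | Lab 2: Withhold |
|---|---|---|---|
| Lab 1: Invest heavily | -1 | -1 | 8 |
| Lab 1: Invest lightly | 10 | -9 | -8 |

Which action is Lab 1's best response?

Invest heavily

E[Invest heavily] = 0.2·(-1) + 0.4·(-1) + 0.4·(8) = 2.6
E[Invest lightly] = 0.2·(-9) + 0.4·(-9) + 0.4·(-8) = -8.6
Best response: Invest heavily (2.6 is the largest).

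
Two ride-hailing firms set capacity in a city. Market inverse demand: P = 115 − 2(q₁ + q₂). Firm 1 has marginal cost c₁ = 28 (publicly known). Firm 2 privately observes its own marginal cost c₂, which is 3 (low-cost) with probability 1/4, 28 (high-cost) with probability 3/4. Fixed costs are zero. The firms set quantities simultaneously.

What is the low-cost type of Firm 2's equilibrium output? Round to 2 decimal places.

Firm 2 with cost c maximizes (115 − 2(q₁+q₂) − c)·q₂, giving q₂(c) = (115 − c − 2q₁)/4.
E[c₂] = 1/4·3 + 3/4·28 = 21.75
Firm 1's FOC against E[q₂] yields q₁ = (115 − 2·28 + E[c₂])/6 = (115 − 56 + 21.75)/6 = 13.4583.
q₂(low-cost) = (115 − 3 − 2·13.4583)/4 = 21.2708.

21.27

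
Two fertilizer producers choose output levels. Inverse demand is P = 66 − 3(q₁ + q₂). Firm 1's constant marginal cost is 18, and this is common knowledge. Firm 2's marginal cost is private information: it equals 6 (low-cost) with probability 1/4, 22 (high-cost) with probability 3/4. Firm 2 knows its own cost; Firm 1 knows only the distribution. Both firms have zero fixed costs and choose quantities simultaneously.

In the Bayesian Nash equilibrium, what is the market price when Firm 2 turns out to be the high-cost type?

36

Type-c best response for Firm 2: q₂(c) = (66 − c)/6 − q₁/2.
Firm 1 maximizes expected profit; its first-order condition is 66 − 6q₁ − 3E[q₂] − 18 = 0.
Substituting E[q₂] and solving: E[c₂] = 18, so q₁ = (66 − 2·18 + 18)/9 = 5.33333.
q₂(high-cost) = 4.66667, so P = 66 − 3·(5.33333 + 4.66667) = 36.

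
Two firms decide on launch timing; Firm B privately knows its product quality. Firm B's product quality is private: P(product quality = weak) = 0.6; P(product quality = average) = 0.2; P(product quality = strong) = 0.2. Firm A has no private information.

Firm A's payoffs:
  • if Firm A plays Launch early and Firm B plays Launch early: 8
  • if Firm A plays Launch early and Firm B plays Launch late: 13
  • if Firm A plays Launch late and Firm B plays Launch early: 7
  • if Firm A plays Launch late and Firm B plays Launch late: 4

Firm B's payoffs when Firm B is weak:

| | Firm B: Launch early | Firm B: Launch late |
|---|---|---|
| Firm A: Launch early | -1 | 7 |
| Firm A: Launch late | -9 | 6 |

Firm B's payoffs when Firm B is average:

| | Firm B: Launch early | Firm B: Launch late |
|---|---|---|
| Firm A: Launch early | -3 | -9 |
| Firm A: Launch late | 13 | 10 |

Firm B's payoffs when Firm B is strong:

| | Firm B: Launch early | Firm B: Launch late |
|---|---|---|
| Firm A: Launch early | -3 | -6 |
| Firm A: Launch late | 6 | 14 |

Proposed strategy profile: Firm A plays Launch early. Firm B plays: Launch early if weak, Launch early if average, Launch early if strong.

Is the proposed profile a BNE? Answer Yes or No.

No

A profile is a BNE iff every type of every player is best-responding given beliefs about the other side.
Firm A plays Launch early: E[Launch early] = 0.6·(8) + 0.2·(8) + 0.2·(8) = 8; E[Launch late] = 7. Best-responding. ✓
Firm B (product quality weak), facing Launch early: Launch early gives -1, Launch late gives 7. Proposed Launch early is not best — profitable deviation exists. ✗
Firm B (product quality average), facing Launch early: Launch early gives -3, Launch late gives -9. Proposed Launch early is best. ✓
Firm B (product quality strong), facing Launch early: Launch early gives -3, Launch late gives -6. Proposed Launch early is best. ✓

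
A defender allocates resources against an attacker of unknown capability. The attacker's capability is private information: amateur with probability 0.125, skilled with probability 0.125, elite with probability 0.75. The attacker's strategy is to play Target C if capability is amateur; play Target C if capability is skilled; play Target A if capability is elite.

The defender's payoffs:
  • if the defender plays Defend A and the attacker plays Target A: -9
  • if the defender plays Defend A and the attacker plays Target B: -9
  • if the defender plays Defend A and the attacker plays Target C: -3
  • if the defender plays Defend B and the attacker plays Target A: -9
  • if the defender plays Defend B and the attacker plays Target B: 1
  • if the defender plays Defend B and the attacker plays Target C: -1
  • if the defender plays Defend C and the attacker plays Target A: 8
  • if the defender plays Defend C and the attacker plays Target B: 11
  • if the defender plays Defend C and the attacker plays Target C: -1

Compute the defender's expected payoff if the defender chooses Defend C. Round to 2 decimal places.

5.75

Take the expectation over the attacker's capability, weighting each type's action by its prior probability.
E[Defend C] = 0.125·(-1) + 0.125·(-1) + 0.75·8 = (-0.125) + (-0.125) + 6 = 5.75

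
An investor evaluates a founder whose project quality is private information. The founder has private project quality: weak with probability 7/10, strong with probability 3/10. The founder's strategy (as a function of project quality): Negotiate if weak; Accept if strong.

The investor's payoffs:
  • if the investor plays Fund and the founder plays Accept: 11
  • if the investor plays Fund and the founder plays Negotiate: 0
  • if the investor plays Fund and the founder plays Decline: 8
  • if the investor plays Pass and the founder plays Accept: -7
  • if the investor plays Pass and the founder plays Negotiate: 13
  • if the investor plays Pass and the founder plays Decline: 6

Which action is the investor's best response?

E[Fund] = 7/10·(0) + 3/10·(11) = 33/10
E[Pass] = 7/10·(13) + 3/10·(-7) = 7
Best response: Pass (7 is the largest).

Pass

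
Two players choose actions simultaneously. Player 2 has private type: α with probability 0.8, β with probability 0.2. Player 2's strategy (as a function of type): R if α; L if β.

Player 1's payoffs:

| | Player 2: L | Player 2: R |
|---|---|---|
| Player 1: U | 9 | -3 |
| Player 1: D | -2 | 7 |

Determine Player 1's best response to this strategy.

E[U] = 0.8·(-3) + 0.2·(9) = -0.6
E[D] = 0.8·(7) + 0.2·(-2) = 5.2
Best response: D (5.2 is the largest).

D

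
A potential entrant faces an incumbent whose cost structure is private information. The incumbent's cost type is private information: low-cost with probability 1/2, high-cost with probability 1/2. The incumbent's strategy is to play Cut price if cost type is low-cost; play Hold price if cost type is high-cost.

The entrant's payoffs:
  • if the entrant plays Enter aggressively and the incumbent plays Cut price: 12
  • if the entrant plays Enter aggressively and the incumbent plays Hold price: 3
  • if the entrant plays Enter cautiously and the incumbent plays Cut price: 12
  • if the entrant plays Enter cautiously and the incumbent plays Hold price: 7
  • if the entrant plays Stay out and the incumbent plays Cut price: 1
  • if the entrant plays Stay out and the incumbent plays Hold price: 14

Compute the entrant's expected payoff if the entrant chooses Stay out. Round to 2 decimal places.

7.50

Take the expectation over the incumbent's cost type, weighting each type's action by its prior probability.
E[Stay out] = 1/2·1 + 1/2·14 = 1/2 + 7 = 15/2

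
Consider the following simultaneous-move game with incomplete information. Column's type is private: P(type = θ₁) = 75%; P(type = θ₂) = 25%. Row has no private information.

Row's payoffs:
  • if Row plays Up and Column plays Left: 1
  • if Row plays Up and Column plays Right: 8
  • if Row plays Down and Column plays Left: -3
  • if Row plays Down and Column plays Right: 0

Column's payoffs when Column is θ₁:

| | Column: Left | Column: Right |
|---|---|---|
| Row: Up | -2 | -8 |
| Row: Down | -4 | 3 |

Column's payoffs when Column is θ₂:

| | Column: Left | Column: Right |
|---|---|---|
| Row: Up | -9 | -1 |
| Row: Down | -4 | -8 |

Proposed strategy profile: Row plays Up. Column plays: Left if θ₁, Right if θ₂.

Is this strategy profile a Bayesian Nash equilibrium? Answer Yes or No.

Row plays Up: E[Up] = 0.75·(1) + 0.25·(8) = 2.75; E[Down] = -2.25. Best-responding. ✓
Column (type θ₁), facing Up: Left gives -2, Right gives -8. Proposed Left is best. ✓
Column (type θ₂), facing Up: Left gives -9, Right gives -1. Proposed Right is best. ✓

Yes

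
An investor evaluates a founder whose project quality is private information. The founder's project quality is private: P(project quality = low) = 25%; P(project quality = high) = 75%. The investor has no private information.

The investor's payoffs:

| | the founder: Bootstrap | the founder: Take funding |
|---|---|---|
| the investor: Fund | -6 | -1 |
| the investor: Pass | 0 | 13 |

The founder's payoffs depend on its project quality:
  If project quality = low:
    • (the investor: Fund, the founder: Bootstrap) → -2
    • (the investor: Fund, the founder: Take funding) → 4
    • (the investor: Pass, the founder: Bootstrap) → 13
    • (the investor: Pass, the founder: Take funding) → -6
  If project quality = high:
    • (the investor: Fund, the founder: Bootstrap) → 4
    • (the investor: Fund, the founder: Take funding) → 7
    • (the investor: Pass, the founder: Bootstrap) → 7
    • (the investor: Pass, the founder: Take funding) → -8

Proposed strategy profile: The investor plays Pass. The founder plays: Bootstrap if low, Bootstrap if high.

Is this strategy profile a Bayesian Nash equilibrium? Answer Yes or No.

Yes

The investor plays Pass: E[Pass] = 0.25·(0) + 0.75·(0) = 0; E[Fund] = -6. Best-responding. ✓
The founder (project quality low), facing Pass: Bootstrap gives 13, Take funding gives -6. Proposed Bootstrap is best. ✓
The founder (project quality high), facing Pass: Bootstrap gives 7, Take funding gives -8. Proposed Bootstrap is best. ✓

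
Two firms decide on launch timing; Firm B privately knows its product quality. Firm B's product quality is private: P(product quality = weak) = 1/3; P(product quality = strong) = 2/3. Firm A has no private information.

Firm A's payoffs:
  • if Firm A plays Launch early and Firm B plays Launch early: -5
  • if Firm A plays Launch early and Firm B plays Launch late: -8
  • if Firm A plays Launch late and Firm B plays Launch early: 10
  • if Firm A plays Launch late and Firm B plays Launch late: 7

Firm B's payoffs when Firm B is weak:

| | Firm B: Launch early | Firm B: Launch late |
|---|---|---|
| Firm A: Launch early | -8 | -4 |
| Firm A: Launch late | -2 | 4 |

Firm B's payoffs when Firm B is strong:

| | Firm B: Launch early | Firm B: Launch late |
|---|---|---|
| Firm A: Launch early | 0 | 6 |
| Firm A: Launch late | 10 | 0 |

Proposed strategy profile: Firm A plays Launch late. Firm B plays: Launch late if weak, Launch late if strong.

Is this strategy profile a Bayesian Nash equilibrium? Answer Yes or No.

Firm A plays Launch late: E[Launch late] = 1/3·(7) + 2/3·(7) = 7; E[Launch early] = -8. Best-responding. ✓
Firm B (product quality weak), facing Launch late: Launch early gives -2, Launch late gives 4. Proposed Launch late is best. ✓
Firm B (product quality strong), facing Launch late: Launch early gives 10, Launch late gives 0. Proposed Launch late is not best — profitable deviation exists. ✗

No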